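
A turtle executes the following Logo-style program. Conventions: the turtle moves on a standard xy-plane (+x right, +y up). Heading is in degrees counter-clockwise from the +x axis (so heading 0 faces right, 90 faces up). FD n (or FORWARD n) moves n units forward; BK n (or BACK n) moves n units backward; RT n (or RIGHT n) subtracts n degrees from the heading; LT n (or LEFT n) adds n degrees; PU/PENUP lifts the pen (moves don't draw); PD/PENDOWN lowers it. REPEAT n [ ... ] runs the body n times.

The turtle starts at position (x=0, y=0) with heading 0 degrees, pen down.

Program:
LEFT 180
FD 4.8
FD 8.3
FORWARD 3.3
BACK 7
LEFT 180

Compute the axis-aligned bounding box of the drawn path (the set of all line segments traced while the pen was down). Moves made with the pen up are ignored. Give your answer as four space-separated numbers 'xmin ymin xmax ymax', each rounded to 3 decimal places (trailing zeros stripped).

Executing turtle program step by step:
Start: pos=(0,0), heading=0, pen down
LT 180: heading 0 -> 180
FD 4.8: (0,0) -> (-4.8,0) [heading=180, draw]
FD 8.3: (-4.8,0) -> (-13.1,0) [heading=180, draw]
FD 3.3: (-13.1,0) -> (-16.4,0) [heading=180, draw]
BK 7: (-16.4,0) -> (-9.4,0) [heading=180, draw]
LT 180: heading 180 -> 0
Final: pos=(-9.4,0), heading=0, 4 segment(s) drawn

Segment endpoints: x in {-16.4, -13.1, -9.4, -4.8, 0}, y in {0, 0, 0, 0, 0}
xmin=-16.4, ymin=0, xmax=0, ymax=0

Answer: -16.4 0 0 0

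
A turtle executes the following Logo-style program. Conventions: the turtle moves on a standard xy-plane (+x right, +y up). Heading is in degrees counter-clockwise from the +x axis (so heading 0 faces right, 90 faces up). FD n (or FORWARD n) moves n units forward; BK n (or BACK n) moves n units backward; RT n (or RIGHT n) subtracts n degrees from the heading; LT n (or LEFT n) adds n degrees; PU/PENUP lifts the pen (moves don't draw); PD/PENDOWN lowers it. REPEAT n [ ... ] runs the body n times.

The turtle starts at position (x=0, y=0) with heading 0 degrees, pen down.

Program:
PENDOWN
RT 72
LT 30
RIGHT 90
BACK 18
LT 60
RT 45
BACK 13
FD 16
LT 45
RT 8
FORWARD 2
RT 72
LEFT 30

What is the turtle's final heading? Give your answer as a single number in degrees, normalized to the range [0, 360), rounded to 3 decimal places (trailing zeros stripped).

Answer: 238

Derivation:
Executing turtle program step by step:
Start: pos=(0,0), heading=0, pen down
PD: pen down
RT 72: heading 0 -> 288
LT 30: heading 288 -> 318
RT 90: heading 318 -> 228
BK 18: (0,0) -> (12.044,13.377) [heading=228, draw]
LT 60: heading 228 -> 288
RT 45: heading 288 -> 243
BK 13: (12.044,13.377) -> (17.946,24.96) [heading=243, draw]
FD 16: (17.946,24.96) -> (10.682,10.704) [heading=243, draw]
LT 45: heading 243 -> 288
RT 8: heading 288 -> 280
FD 2: (10.682,10.704) -> (11.03,8.734) [heading=280, draw]
RT 72: heading 280 -> 208
LT 30: heading 208 -> 238
Final: pos=(11.03,8.734), heading=238, 4 segment(s) drawn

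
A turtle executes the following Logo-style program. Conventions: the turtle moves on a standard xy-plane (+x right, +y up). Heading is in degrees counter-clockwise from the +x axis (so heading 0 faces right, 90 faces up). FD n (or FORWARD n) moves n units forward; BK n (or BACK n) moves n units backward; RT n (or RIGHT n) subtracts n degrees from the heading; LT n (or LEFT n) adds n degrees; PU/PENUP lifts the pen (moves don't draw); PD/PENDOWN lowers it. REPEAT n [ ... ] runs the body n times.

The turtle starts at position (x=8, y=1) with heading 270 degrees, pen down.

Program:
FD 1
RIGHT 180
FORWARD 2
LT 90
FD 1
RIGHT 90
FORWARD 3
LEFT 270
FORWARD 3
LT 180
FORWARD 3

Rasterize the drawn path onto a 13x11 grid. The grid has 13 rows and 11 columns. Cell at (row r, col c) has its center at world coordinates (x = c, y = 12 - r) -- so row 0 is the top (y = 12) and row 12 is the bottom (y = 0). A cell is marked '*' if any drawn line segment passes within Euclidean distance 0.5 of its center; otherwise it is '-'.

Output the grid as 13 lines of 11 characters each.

Answer: -----------
-----------
-----------
-----------
-----------
-----------
-----------
-------****
-------*---
-------*---
-------**--
--------*--
--------*--

Derivation:
Segment 0: (8,1) -> (8,0)
Segment 1: (8,0) -> (8,2)
Segment 2: (8,2) -> (7,2)
Segment 3: (7,2) -> (7,5)
Segment 4: (7,5) -> (10,5)
Segment 5: (10,5) -> (7,5)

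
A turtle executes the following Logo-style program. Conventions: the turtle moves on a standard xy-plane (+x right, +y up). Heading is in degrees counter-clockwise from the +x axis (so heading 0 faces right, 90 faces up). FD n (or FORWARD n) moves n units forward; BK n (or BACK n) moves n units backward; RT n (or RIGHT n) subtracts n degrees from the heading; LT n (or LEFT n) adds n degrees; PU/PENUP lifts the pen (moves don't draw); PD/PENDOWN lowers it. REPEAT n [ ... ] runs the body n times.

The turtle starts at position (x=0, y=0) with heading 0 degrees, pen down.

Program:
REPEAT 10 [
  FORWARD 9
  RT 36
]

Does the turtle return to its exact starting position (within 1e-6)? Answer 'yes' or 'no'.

Answer: yes

Derivation:
Executing turtle program step by step:
Start: pos=(0,0), heading=0, pen down
REPEAT 10 [
  -- iteration 1/10 --
  FD 9: (0,0) -> (9,0) [heading=0, draw]
  RT 36: heading 0 -> 324
  -- iteration 2/10 --
  FD 9: (9,0) -> (16.281,-5.29) [heading=324, draw]
  RT 36: heading 324 -> 288
  -- iteration 3/10 --
  FD 9: (16.281,-5.29) -> (19.062,-13.85) [heading=288, draw]
  RT 36: heading 288 -> 252
  -- iteration 4/10 --
  FD 9: (19.062,-13.85) -> (16.281,-22.409) [heading=252, draw]
  RT 36: heading 252 -> 216
  -- iteration 5/10 --
  FD 9: (16.281,-22.409) -> (9,-27.699) [heading=216, draw]
  RT 36: heading 216 -> 180
  -- iteration 6/10 --
  FD 9: (9,-27.699) -> (0,-27.699) [heading=180, draw]
  RT 36: heading 180 -> 144
  -- iteration 7/10 --
  FD 9: (0,-27.699) -> (-7.281,-22.409) [heading=144, draw]
  RT 36: heading 144 -> 108
  -- iteration 8/10 --
  FD 9: (-7.281,-22.409) -> (-10.062,-13.85) [heading=108, draw]
  RT 36: heading 108 -> 72
  -- iteration 9/10 --
  FD 9: (-10.062,-13.85) -> (-7.281,-5.29) [heading=72, draw]
  RT 36: heading 72 -> 36
  -- iteration 10/10 --
  FD 9: (-7.281,-5.29) -> (0,0) [heading=36, draw]
  RT 36: heading 36 -> 0
]
Final: pos=(0,0), heading=0, 10 segment(s) drawn

Start position: (0, 0)
Final position: (0, 0)
Distance = 0; < 1e-6 -> CLOSED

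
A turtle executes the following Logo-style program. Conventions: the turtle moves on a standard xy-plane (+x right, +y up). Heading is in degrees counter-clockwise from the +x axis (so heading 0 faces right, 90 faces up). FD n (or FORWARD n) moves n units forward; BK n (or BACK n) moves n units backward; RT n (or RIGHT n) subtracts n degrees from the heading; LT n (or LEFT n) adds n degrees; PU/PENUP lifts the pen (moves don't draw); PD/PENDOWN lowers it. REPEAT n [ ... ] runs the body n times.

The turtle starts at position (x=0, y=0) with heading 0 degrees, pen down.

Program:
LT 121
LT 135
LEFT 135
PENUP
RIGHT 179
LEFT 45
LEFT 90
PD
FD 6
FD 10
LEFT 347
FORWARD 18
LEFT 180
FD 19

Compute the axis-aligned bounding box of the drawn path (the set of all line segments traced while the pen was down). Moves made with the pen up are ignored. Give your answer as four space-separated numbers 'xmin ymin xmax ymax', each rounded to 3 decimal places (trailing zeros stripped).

Executing turtle program step by step:
Start: pos=(0,0), heading=0, pen down
LT 121: heading 0 -> 121
LT 135: heading 121 -> 256
LT 135: heading 256 -> 31
PU: pen up
RT 179: heading 31 -> 212
LT 45: heading 212 -> 257
LT 90: heading 257 -> 347
PD: pen down
FD 6: (0,0) -> (5.846,-1.35) [heading=347, draw]
FD 10: (5.846,-1.35) -> (15.59,-3.599) [heading=347, draw]
LT 347: heading 347 -> 334
FD 18: (15.59,-3.599) -> (31.768,-11.49) [heading=334, draw]
LT 180: heading 334 -> 154
FD 19: (31.768,-11.49) -> (14.691,-3.161) [heading=154, draw]
Final: pos=(14.691,-3.161), heading=154, 4 segment(s) drawn

Segment endpoints: x in {0, 5.846, 14.691, 15.59, 31.768}, y in {-11.49, -3.599, -3.161, -1.35, 0}
xmin=0, ymin=-11.49, xmax=31.768, ymax=0

Answer: 0 -11.49 31.768 0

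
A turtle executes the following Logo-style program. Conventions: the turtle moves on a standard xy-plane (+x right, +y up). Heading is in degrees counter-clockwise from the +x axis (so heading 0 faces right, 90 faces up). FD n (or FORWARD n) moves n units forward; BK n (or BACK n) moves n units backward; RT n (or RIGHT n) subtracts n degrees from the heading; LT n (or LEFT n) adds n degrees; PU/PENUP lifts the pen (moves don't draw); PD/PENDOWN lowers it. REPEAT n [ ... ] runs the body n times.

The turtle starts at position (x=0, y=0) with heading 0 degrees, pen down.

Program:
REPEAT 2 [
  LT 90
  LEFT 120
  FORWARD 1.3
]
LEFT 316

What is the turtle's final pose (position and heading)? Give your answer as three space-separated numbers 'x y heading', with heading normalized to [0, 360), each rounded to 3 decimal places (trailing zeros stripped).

Executing turtle program step by step:
Start: pos=(0,0), heading=0, pen down
REPEAT 2 [
  -- iteration 1/2 --
  LT 90: heading 0 -> 90
  LT 120: heading 90 -> 210
  FD 1.3: (0,0) -> (-1.126,-0.65) [heading=210, draw]
  -- iteration 2/2 --
  LT 90: heading 210 -> 300
  LT 120: heading 300 -> 60
  FD 1.3: (-1.126,-0.65) -> (-0.476,0.476) [heading=60, draw]
]
LT 316: heading 60 -> 16
Final: pos=(-0.476,0.476), heading=16, 2 segment(s) drawn

Answer: -0.476 0.476 16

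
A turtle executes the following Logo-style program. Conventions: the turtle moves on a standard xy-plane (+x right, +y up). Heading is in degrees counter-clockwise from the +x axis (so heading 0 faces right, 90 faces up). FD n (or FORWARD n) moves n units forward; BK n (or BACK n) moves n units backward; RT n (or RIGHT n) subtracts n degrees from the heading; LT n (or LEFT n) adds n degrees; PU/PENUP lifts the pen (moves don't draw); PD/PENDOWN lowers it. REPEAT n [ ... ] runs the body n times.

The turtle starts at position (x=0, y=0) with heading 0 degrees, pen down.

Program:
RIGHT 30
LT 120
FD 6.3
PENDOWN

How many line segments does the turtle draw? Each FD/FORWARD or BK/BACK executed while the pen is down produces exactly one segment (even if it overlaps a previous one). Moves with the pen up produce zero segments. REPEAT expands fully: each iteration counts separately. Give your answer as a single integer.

Executing turtle program step by step:
Start: pos=(0,0), heading=0, pen down
RT 30: heading 0 -> 330
LT 120: heading 330 -> 90
FD 6.3: (0,0) -> (0,6.3) [heading=90, draw]
PD: pen down
Final: pos=(0,6.3), heading=90, 1 segment(s) drawn
Segments drawn: 1

Answer: 1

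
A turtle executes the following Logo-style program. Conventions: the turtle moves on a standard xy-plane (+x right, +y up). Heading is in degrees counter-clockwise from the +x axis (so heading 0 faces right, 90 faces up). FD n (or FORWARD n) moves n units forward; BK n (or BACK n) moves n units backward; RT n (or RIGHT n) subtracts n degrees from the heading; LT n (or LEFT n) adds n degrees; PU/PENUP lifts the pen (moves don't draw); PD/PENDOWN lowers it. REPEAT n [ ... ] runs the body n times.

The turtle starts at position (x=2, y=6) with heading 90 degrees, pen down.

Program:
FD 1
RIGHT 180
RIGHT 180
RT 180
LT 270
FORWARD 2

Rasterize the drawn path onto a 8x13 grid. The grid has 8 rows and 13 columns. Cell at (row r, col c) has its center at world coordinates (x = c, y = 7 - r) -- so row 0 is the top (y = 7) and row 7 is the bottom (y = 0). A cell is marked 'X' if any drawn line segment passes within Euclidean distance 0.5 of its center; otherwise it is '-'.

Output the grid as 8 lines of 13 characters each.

Answer: XXX----------
--X----------
-------------
-------------
-------------
-------------
-------------
-------------

Derivation:
Segment 0: (2,6) -> (2,7)
Segment 1: (2,7) -> (0,7)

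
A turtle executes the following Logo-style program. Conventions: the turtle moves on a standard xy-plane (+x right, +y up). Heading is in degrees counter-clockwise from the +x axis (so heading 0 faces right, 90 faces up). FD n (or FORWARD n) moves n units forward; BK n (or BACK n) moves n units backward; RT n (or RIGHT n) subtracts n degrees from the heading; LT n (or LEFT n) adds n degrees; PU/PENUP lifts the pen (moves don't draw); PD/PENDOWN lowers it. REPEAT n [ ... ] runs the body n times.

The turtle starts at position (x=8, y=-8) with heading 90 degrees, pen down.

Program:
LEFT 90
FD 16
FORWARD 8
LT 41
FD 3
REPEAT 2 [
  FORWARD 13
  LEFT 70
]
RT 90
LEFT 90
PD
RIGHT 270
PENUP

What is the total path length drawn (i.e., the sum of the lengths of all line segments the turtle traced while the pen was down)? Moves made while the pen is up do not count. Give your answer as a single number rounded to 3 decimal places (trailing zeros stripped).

Executing turtle program step by step:
Start: pos=(8,-8), heading=90, pen down
LT 90: heading 90 -> 180
FD 16: (8,-8) -> (-8,-8) [heading=180, draw]
FD 8: (-8,-8) -> (-16,-8) [heading=180, draw]
LT 41: heading 180 -> 221
FD 3: (-16,-8) -> (-18.264,-9.968) [heading=221, draw]
REPEAT 2 [
  -- iteration 1/2 --
  FD 13: (-18.264,-9.968) -> (-28.075,-18.497) [heading=221, draw]
  LT 70: heading 221 -> 291
  -- iteration 2/2 --
  FD 13: (-28.075,-18.497) -> (-23.417,-30.633) [heading=291, draw]
  LT 70: heading 291 -> 1
]
RT 90: heading 1 -> 271
LT 90: heading 271 -> 1
PD: pen down
RT 270: heading 1 -> 91
PU: pen up
Final: pos=(-23.417,-30.633), heading=91, 5 segment(s) drawn

Segment lengths:
  seg 1: (8,-8) -> (-8,-8), length = 16
  seg 2: (-8,-8) -> (-16,-8), length = 8
  seg 3: (-16,-8) -> (-18.264,-9.968), length = 3
  seg 4: (-18.264,-9.968) -> (-28.075,-18.497), length = 13
  seg 5: (-28.075,-18.497) -> (-23.417,-30.633), length = 13
Total = 53

Answer: 53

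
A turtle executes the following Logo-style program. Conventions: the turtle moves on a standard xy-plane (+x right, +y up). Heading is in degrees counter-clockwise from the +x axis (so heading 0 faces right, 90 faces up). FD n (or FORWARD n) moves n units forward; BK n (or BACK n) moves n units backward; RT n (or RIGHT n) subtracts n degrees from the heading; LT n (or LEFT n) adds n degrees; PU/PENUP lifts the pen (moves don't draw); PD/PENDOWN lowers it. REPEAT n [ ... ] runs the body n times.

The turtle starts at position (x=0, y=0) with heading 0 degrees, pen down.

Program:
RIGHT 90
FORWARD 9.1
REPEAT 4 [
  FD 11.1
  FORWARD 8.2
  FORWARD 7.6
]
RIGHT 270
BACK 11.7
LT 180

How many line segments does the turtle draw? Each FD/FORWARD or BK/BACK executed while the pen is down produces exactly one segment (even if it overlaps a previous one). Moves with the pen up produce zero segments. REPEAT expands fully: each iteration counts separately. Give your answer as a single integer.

Answer: 14

Derivation:
Executing turtle program step by step:
Start: pos=(0,0), heading=0, pen down
RT 90: heading 0 -> 270
FD 9.1: (0,0) -> (0,-9.1) [heading=270, draw]
REPEAT 4 [
  -- iteration 1/4 --
  FD 11.1: (0,-9.1) -> (0,-20.2) [heading=270, draw]
  FD 8.2: (0,-20.2) -> (0,-28.4) [heading=270, draw]
  FD 7.6: (0,-28.4) -> (0,-36) [heading=270, draw]
  -- iteration 2/4 --
  FD 11.1: (0,-36) -> (0,-47.1) [heading=270, draw]
  FD 8.2: (0,-47.1) -> (0,-55.3) [heading=270, draw]
  FD 7.6: (0,-55.3) -> (0,-62.9) [heading=270, draw]
  -- iteration 3/4 --
  FD 11.1: (0,-62.9) -> (0,-74) [heading=270, draw]
  FD 8.2: (0,-74) -> (0,-82.2) [heading=270, draw]
  FD 7.6: (0,-82.2) -> (0,-89.8) [heading=270, draw]
  -- iteration 4/4 --
  FD 11.1: (0,-89.8) -> (0,-100.9) [heading=270, draw]
  FD 8.2: (0,-100.9) -> (0,-109.1) [heading=270, draw]
  FD 7.6: (0,-109.1) -> (0,-116.7) [heading=270, draw]
]
RT 270: heading 270 -> 0
BK 11.7: (0,-116.7) -> (-11.7,-116.7) [heading=0, draw]
LT 180: heading 0 -> 180
Final: pos=(-11.7,-116.7), heading=180, 14 segment(s) drawn
Segments drawn: 14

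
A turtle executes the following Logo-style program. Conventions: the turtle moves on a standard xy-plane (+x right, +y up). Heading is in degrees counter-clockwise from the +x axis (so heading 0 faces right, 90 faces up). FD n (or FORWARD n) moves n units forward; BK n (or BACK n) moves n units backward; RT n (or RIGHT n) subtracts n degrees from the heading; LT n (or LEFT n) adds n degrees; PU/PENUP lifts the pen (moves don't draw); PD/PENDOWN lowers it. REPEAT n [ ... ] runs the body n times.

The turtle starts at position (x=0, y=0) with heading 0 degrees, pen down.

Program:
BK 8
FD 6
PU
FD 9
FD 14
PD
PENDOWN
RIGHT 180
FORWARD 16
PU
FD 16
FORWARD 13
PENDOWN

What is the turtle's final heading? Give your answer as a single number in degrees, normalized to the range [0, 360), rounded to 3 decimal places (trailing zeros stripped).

Executing turtle program step by step:
Start: pos=(0,0), heading=0, pen down
BK 8: (0,0) -> (-8,0) [heading=0, draw]
FD 6: (-8,0) -> (-2,0) [heading=0, draw]
PU: pen up
FD 9: (-2,0) -> (7,0) [heading=0, move]
FD 14: (7,0) -> (21,0) [heading=0, move]
PD: pen down
PD: pen down
RT 180: heading 0 -> 180
FD 16: (21,0) -> (5,0) [heading=180, draw]
PU: pen up
FD 16: (5,0) -> (-11,0) [heading=180, move]
FD 13: (-11,0) -> (-24,0) [heading=180, move]
PD: pen down
Final: pos=(-24,0), heading=180, 3 segment(s) drawn

Answer: 180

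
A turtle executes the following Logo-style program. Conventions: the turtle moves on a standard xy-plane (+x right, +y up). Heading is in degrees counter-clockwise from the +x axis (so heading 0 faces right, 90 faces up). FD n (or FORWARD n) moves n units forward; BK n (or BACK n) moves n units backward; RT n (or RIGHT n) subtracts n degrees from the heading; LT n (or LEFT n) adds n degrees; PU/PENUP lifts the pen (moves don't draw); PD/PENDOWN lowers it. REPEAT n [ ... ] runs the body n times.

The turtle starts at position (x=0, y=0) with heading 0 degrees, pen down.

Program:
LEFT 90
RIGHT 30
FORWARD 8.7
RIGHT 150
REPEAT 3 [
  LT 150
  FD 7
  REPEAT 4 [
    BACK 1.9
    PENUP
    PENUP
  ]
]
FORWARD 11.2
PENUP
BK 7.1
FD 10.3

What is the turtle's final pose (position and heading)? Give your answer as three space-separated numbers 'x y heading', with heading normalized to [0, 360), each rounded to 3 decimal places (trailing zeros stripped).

Executing turtle program step by step:
Start: pos=(0,0), heading=0, pen down
LT 90: heading 0 -> 90
RT 30: heading 90 -> 60
FD 8.7: (0,0) -> (4.35,7.534) [heading=60, draw]
RT 150: heading 60 -> 270
REPEAT 3 [
  -- iteration 1/3 --
  LT 150: heading 270 -> 60
  FD 7: (4.35,7.534) -> (7.85,13.597) [heading=60, draw]
  REPEAT 4 [
    -- iteration 1/4 --
    BK 1.9: (7.85,13.597) -> (6.9,11.951) [heading=60, draw]
    PU: pen up
    PU: pen up
    -- iteration 2/4 --
    BK 1.9: (6.9,11.951) -> (5.95,10.306) [heading=60, move]
    PU: pen up
    PU: pen up
    -- iteration 3/4 --
    BK 1.9: (5.95,10.306) -> (5,8.66) [heading=60, move]
    PU: pen up
    PU: pen up
    -- iteration 4/4 --
    BK 1.9: (5,8.66) -> (4.05,7.015) [heading=60, move]
    PU: pen up
    PU: pen up
  ]
  -- iteration 2/3 --
  LT 150: heading 60 -> 210
  FD 7: (4.05,7.015) -> (-2.012,3.515) [heading=210, move]
  REPEAT 4 [
    -- iteration 1/4 --
    BK 1.9: (-2.012,3.515) -> (-0.367,4.465) [heading=210, move]
    PU: pen up
    PU: pen up
    -- iteration 2/4 --
    BK 1.9: (-0.367,4.465) -> (1.279,5.415) [heading=210, move]
    PU: pen up
    PU: pen up
    -- iteration 3/4 --
    BK 1.9: (1.279,5.415) -> (2.924,6.365) [heading=210, move]
    PU: pen up
    PU: pen up
    -- iteration 4/4 --
    BK 1.9: (2.924,6.365) -> (4.57,7.315) [heading=210, move]
    PU: pen up
    PU: pen up
  ]
  -- iteration 3/3 --
  LT 150: heading 210 -> 0
  FD 7: (4.57,7.315) -> (11.57,7.315) [heading=0, move]
  REPEAT 4 [
    -- iteration 1/4 --
    BK 1.9: (11.57,7.315) -> (9.67,7.315) [heading=0, move]
    PU: pen up
    PU: pen up
    -- iteration 2/4 --
    BK 1.9: (9.67,7.315) -> (7.77,7.315) [heading=0, move]
    PU: pen up
    PU: pen up
    -- iteration 3/4 --
    BK 1.9: (7.77,7.315) -> (5.87,7.315) [heading=0, move]
    PU: pen up
    PU: pen up
    -- iteration 4/4 --
    BK 1.9: (5.87,7.315) -> (3.97,7.315) [heading=0, move]
    PU: pen up
    PU: pen up
  ]
]
FD 11.2: (3.97,7.315) -> (15.17,7.315) [heading=0, move]
PU: pen up
BK 7.1: (15.17,7.315) -> (8.07,7.315) [heading=0, move]
FD 10.3: (8.07,7.315) -> (18.37,7.315) [heading=0, move]
Final: pos=(18.37,7.315), heading=0, 3 segment(s) drawn

Answer: 18.37 7.315 0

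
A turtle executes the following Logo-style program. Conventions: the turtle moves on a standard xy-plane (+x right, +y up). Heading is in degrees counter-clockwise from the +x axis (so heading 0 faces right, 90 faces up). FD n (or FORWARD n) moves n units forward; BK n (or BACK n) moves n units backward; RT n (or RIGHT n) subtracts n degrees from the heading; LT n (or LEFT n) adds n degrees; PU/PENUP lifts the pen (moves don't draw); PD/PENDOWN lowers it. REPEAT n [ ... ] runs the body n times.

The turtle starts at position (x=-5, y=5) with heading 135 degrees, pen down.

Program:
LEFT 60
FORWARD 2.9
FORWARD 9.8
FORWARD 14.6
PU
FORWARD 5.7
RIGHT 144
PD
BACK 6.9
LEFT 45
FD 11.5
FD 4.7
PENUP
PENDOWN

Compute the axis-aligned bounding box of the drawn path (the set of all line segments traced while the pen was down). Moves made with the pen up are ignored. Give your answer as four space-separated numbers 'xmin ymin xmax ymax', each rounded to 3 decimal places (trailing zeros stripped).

Answer: -42.911 -8.903 -5 7.208

Derivation:
Executing turtle program step by step:
Start: pos=(-5,5), heading=135, pen down
LT 60: heading 135 -> 195
FD 2.9: (-5,5) -> (-7.801,4.249) [heading=195, draw]
FD 9.8: (-7.801,4.249) -> (-17.267,1.713) [heading=195, draw]
FD 14.6: (-17.267,1.713) -> (-31.37,-2.066) [heading=195, draw]
PU: pen up
FD 5.7: (-31.37,-2.066) -> (-36.876,-3.541) [heading=195, move]
RT 144: heading 195 -> 51
PD: pen down
BK 6.9: (-36.876,-3.541) -> (-41.218,-8.903) [heading=51, draw]
LT 45: heading 51 -> 96
FD 11.5: (-41.218,-8.903) -> (-42.42,2.534) [heading=96, draw]
FD 4.7: (-42.42,2.534) -> (-42.911,7.208) [heading=96, draw]
PU: pen up
PD: pen down
Final: pos=(-42.911,7.208), heading=96, 6 segment(s) drawn

Segment endpoints: x in {-42.911, -42.42, -41.218, -36.876, -31.37, -17.267, -7.801, -5}, y in {-8.903, -3.541, -2.066, 1.713, 2.534, 4.249, 5, 7.208}
xmin=-42.911, ymin=-8.903, xmax=-5, ymax=7.208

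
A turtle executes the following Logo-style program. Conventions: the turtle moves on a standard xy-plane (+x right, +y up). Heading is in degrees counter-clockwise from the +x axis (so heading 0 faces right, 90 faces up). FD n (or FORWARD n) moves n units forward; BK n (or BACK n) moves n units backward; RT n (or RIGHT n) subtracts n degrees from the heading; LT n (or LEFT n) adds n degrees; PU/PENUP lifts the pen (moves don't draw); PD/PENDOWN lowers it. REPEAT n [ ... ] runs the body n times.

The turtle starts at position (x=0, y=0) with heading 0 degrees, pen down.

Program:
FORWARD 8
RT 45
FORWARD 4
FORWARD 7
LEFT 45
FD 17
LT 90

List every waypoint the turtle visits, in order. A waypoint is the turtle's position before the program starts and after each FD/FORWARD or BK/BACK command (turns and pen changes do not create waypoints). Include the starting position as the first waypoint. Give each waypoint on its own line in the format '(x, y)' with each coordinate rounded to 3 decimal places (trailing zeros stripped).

Executing turtle program step by step:
Start: pos=(0,0), heading=0, pen down
FD 8: (0,0) -> (8,0) [heading=0, draw]
RT 45: heading 0 -> 315
FD 4: (8,0) -> (10.828,-2.828) [heading=315, draw]
FD 7: (10.828,-2.828) -> (15.778,-7.778) [heading=315, draw]
LT 45: heading 315 -> 0
FD 17: (15.778,-7.778) -> (32.778,-7.778) [heading=0, draw]
LT 90: heading 0 -> 90
Final: pos=(32.778,-7.778), heading=90, 4 segment(s) drawn
Waypoints (5 total):
(0, 0)
(8, 0)
(10.828, -2.828)
(15.778, -7.778)
(32.778, -7.778)

Answer: (0, 0)
(8, 0)
(10.828, -2.828)
(15.778, -7.778)
(32.778, -7.778)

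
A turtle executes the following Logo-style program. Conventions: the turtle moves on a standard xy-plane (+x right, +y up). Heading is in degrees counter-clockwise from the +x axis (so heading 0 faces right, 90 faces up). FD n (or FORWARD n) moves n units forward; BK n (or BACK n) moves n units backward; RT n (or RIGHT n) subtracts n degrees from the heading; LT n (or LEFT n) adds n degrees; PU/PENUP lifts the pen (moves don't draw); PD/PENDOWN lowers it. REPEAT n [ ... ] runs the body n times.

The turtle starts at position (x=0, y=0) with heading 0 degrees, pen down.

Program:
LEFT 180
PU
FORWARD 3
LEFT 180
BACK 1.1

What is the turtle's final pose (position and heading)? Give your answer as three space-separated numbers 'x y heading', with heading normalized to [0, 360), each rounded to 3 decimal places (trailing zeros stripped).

Executing turtle program step by step:
Start: pos=(0,0), heading=0, pen down
LT 180: heading 0 -> 180
PU: pen up
FD 3: (0,0) -> (-3,0) [heading=180, move]
LT 180: heading 180 -> 0
BK 1.1: (-3,0) -> (-4.1,0) [heading=0, move]
Final: pos=(-4.1,0), heading=0, 0 segment(s) drawn

Answer: -4.1 0 0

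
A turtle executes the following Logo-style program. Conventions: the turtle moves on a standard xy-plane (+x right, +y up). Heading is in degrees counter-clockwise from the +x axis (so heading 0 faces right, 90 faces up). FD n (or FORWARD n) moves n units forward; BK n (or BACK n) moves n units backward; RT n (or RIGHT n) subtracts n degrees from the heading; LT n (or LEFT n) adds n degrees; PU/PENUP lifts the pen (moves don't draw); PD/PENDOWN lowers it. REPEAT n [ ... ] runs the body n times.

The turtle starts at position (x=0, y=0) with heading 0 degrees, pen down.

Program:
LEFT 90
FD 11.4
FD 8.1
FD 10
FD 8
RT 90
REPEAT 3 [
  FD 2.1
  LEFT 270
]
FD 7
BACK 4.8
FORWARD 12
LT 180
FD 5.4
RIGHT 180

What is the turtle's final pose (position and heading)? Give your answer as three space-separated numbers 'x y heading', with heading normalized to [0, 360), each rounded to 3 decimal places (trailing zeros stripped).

Executing turtle program step by step:
Start: pos=(0,0), heading=0, pen down
LT 90: heading 0 -> 90
FD 11.4: (0,0) -> (0,11.4) [heading=90, draw]
FD 8.1: (0,11.4) -> (0,19.5) [heading=90, draw]
FD 10: (0,19.5) -> (0,29.5) [heading=90, draw]
FD 8: (0,29.5) -> (0,37.5) [heading=90, draw]
RT 90: heading 90 -> 0
REPEAT 3 [
  -- iteration 1/3 --
  FD 2.1: (0,37.5) -> (2.1,37.5) [heading=0, draw]
  LT 270: heading 0 -> 270
  -- iteration 2/3 --
  FD 2.1: (2.1,37.5) -> (2.1,35.4) [heading=270, draw]
  LT 270: heading 270 -> 180
  -- iteration 3/3 --
  FD 2.1: (2.1,35.4) -> (0,35.4) [heading=180, draw]
  LT 270: heading 180 -> 90
]
FD 7: (0,35.4) -> (0,42.4) [heading=90, draw]
BK 4.8: (0,42.4) -> (0,37.6) [heading=90, draw]
FD 12: (0,37.6) -> (0,49.6) [heading=90, draw]
LT 180: heading 90 -> 270
FD 5.4: (0,49.6) -> (0,44.2) [heading=270, draw]
RT 180: heading 270 -> 90
Final: pos=(0,44.2), heading=90, 11 segment(s) drawn

Answer: 0 44.2 90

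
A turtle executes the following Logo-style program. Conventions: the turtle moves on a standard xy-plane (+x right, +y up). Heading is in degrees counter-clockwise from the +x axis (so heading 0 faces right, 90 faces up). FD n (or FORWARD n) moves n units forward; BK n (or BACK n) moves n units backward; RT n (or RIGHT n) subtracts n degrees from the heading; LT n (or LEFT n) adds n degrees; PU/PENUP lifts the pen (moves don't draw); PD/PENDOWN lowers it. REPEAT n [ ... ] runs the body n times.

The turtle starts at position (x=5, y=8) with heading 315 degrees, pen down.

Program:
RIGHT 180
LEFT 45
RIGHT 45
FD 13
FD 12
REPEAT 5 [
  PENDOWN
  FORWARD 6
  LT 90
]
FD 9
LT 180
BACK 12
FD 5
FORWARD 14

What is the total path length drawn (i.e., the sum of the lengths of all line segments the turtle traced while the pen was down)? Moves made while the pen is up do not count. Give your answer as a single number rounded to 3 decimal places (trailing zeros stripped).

Answer: 95

Derivation:
Executing turtle program step by step:
Start: pos=(5,8), heading=315, pen down
RT 180: heading 315 -> 135
LT 45: heading 135 -> 180
RT 45: heading 180 -> 135
FD 13: (5,8) -> (-4.192,17.192) [heading=135, draw]
FD 12: (-4.192,17.192) -> (-12.678,25.678) [heading=135, draw]
REPEAT 5 [
  -- iteration 1/5 --
  PD: pen down
  FD 6: (-12.678,25.678) -> (-16.92,29.92) [heading=135, draw]
  LT 90: heading 135 -> 225
  -- iteration 2/5 --
  PD: pen down
  FD 6: (-16.92,29.92) -> (-21.163,25.678) [heading=225, draw]
  LT 90: heading 225 -> 315
  -- iteration 3/5 --
  PD: pen down
  FD 6: (-21.163,25.678) -> (-16.92,21.435) [heading=315, draw]
  LT 90: heading 315 -> 45
  -- iteration 4/5 --
  PD: pen down
  FD 6: (-16.92,21.435) -> (-12.678,25.678) [heading=45, draw]
  LT 90: heading 45 -> 135
  -- iteration 5/5 --
  PD: pen down
  FD 6: (-12.678,25.678) -> (-16.92,29.92) [heading=135, draw]
  LT 90: heading 135 -> 225
]
FD 9: (-16.92,29.92) -> (-23.284,23.556) [heading=225, draw]
LT 180: heading 225 -> 45
BK 12: (-23.284,23.556) -> (-31.77,15.071) [heading=45, draw]
FD 5: (-31.77,15.071) -> (-28.234,18.607) [heading=45, draw]
FD 14: (-28.234,18.607) -> (-18.335,28.506) [heading=45, draw]
Final: pos=(-18.335,28.506), heading=45, 11 segment(s) drawn

Segment lengths:
  seg 1: (5,8) -> (-4.192,17.192), length = 13
  seg 2: (-4.192,17.192) -> (-12.678,25.678), length = 12
  seg 3: (-12.678,25.678) -> (-16.92,29.92), length = 6
  seg 4: (-16.92,29.92) -> (-21.163,25.678), length = 6
  seg 5: (-21.163,25.678) -> (-16.92,21.435), length = 6
  seg 6: (-16.92,21.435) -> (-12.678,25.678), length = 6
  seg 7: (-12.678,25.678) -> (-16.92,29.92), length = 6
  seg 8: (-16.92,29.92) -> (-23.284,23.556), length = 9
  seg 9: (-23.284,23.556) -> (-31.77,15.071), length = 12
  seg 10: (-31.77,15.071) -> (-28.234,18.607), length = 5
  seg 11: (-28.234,18.607) -> (-18.335,28.506), length = 14
Total = 95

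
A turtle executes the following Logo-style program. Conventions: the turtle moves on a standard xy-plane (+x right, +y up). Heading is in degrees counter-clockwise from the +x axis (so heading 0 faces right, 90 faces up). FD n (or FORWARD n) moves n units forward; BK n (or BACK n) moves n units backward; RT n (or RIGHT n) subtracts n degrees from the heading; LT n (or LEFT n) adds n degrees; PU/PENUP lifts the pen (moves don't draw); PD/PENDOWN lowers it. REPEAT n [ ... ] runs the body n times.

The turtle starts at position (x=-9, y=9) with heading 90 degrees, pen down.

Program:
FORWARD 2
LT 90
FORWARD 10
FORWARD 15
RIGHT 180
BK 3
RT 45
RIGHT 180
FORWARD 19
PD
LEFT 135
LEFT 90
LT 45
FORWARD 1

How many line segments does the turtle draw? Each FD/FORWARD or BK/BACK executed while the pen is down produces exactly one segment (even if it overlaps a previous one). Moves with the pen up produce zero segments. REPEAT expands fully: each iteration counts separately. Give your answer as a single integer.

Executing turtle program step by step:
Start: pos=(-9,9), heading=90, pen down
FD 2: (-9,9) -> (-9,11) [heading=90, draw]
LT 90: heading 90 -> 180
FD 10: (-9,11) -> (-19,11) [heading=180, draw]
FD 15: (-19,11) -> (-34,11) [heading=180, draw]
RT 180: heading 180 -> 0
BK 3: (-34,11) -> (-37,11) [heading=0, draw]
RT 45: heading 0 -> 315
RT 180: heading 315 -> 135
FD 19: (-37,11) -> (-50.435,24.435) [heading=135, draw]
PD: pen down
LT 135: heading 135 -> 270
LT 90: heading 270 -> 0
LT 45: heading 0 -> 45
FD 1: (-50.435,24.435) -> (-49.728,25.142) [heading=45, draw]
Final: pos=(-49.728,25.142), heading=45, 6 segment(s) drawn
Segments drawn: 6

Answer: 6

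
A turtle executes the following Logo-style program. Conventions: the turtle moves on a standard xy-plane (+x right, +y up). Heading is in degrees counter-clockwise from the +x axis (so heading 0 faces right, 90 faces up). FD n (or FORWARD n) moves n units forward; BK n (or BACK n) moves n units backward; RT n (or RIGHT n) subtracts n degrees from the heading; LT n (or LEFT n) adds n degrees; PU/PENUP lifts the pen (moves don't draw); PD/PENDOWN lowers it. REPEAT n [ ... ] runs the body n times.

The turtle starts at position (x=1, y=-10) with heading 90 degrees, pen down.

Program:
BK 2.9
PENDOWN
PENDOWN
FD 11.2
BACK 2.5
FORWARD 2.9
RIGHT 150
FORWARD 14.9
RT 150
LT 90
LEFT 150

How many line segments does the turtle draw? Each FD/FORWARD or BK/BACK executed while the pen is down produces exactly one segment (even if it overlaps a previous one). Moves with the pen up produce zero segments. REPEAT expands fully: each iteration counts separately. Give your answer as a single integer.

Executing turtle program step by step:
Start: pos=(1,-10), heading=90, pen down
BK 2.9: (1,-10) -> (1,-12.9) [heading=90, draw]
PD: pen down
PD: pen down
FD 11.2: (1,-12.9) -> (1,-1.7) [heading=90, draw]
BK 2.5: (1,-1.7) -> (1,-4.2) [heading=90, draw]
FD 2.9: (1,-4.2) -> (1,-1.3) [heading=90, draw]
RT 150: heading 90 -> 300
FD 14.9: (1,-1.3) -> (8.45,-14.204) [heading=300, draw]
RT 150: heading 300 -> 150
LT 90: heading 150 -> 240
LT 150: heading 240 -> 30
Final: pos=(8.45,-14.204), heading=30, 5 segment(s) drawn
Segments drawn: 5

Answer: 5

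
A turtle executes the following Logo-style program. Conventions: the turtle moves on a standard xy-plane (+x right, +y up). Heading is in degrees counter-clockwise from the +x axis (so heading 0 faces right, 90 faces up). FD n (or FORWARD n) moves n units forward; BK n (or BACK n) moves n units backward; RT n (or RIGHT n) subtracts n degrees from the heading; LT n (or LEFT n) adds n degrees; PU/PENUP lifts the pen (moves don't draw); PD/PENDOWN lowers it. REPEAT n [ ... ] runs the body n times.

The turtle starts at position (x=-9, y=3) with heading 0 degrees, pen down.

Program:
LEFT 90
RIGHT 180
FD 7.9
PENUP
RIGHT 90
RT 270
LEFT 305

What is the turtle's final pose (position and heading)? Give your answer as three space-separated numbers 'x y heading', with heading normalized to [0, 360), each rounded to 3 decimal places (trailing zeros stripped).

Executing turtle program step by step:
Start: pos=(-9,3), heading=0, pen down
LT 90: heading 0 -> 90
RT 180: heading 90 -> 270
FD 7.9: (-9,3) -> (-9,-4.9) [heading=270, draw]
PU: pen up
RT 90: heading 270 -> 180
RT 270: heading 180 -> 270
LT 305: heading 270 -> 215
Final: pos=(-9,-4.9), heading=215, 1 segment(s) drawn

Answer: -9 -4.9 215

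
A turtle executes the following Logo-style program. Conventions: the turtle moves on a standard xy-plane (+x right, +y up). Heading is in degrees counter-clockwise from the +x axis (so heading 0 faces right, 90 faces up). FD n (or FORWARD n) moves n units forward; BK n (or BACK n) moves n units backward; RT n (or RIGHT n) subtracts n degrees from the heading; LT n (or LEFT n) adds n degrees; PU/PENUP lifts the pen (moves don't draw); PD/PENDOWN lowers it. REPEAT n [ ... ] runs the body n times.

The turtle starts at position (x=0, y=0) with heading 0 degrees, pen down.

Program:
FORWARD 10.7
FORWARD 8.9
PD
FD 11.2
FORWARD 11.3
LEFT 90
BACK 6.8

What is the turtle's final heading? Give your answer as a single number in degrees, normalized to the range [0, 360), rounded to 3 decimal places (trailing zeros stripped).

Answer: 90

Derivation:
Executing turtle program step by step:
Start: pos=(0,0), heading=0, pen down
FD 10.7: (0,0) -> (10.7,0) [heading=0, draw]
FD 8.9: (10.7,0) -> (19.6,0) [heading=0, draw]
PD: pen down
FD 11.2: (19.6,0) -> (30.8,0) [heading=0, draw]
FD 11.3: (30.8,0) -> (42.1,0) [heading=0, draw]
LT 90: heading 0 -> 90
BK 6.8: (42.1,0) -> (42.1,-6.8) [heading=90, draw]
Final: pos=(42.1,-6.8), heading=90, 5 segment(s) drawn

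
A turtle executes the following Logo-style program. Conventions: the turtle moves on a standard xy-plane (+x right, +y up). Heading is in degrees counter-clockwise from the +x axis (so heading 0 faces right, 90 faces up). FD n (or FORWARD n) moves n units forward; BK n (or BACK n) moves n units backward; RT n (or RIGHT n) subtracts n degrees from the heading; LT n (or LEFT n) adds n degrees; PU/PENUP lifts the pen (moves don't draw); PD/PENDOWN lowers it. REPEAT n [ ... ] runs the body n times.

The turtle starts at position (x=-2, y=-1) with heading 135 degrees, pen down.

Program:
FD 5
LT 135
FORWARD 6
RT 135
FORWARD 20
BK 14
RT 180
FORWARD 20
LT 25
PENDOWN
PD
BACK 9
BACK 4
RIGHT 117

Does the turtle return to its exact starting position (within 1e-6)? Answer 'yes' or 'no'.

Executing turtle program step by step:
Start: pos=(-2,-1), heading=135, pen down
FD 5: (-2,-1) -> (-5.536,2.536) [heading=135, draw]
LT 135: heading 135 -> 270
FD 6: (-5.536,2.536) -> (-5.536,-3.464) [heading=270, draw]
RT 135: heading 270 -> 135
FD 20: (-5.536,-3.464) -> (-19.678,10.678) [heading=135, draw]
BK 14: (-19.678,10.678) -> (-9.778,0.778) [heading=135, draw]
RT 180: heading 135 -> 315
FD 20: (-9.778,0.778) -> (4.364,-13.364) [heading=315, draw]
LT 25: heading 315 -> 340
PD: pen down
PD: pen down
BK 9: (4.364,-13.364) -> (-4.093,-10.286) [heading=340, draw]
BK 4: (-4.093,-10.286) -> (-7.852,-8.918) [heading=340, draw]
RT 117: heading 340 -> 223
Final: pos=(-7.852,-8.918), heading=223, 7 segment(s) drawn

Start position: (-2, -1)
Final position: (-7.852, -8.918)
Distance = 9.846; >= 1e-6 -> NOT closed

Answer: no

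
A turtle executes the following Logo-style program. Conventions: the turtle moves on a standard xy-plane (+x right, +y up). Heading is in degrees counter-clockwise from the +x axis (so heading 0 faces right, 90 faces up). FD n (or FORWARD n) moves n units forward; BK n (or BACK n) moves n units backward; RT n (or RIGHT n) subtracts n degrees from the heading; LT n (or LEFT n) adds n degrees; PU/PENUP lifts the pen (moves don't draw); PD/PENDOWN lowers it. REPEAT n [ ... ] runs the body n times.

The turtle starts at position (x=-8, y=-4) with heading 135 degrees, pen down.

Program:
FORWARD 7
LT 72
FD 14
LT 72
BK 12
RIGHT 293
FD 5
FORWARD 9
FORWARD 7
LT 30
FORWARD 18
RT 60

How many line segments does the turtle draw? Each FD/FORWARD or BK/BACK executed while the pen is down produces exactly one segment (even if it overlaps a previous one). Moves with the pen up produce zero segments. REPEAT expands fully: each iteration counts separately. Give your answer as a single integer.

Executing turtle program step by step:
Start: pos=(-8,-4), heading=135, pen down
FD 7: (-8,-4) -> (-12.95,0.95) [heading=135, draw]
LT 72: heading 135 -> 207
FD 14: (-12.95,0.95) -> (-25.424,-5.406) [heading=207, draw]
LT 72: heading 207 -> 279
BK 12: (-25.424,-5.406) -> (-27.301,6.446) [heading=279, draw]
RT 293: heading 279 -> 346
FD 5: (-27.301,6.446) -> (-22.45,5.237) [heading=346, draw]
FD 9: (-22.45,5.237) -> (-13.717,3.059) [heading=346, draw]
FD 7: (-13.717,3.059) -> (-6.925,1.366) [heading=346, draw]
LT 30: heading 346 -> 16
FD 18: (-6.925,1.366) -> (10.378,6.327) [heading=16, draw]
RT 60: heading 16 -> 316
Final: pos=(10.378,6.327), heading=316, 7 segment(s) drawn
Segments drawn: 7

Answer: 7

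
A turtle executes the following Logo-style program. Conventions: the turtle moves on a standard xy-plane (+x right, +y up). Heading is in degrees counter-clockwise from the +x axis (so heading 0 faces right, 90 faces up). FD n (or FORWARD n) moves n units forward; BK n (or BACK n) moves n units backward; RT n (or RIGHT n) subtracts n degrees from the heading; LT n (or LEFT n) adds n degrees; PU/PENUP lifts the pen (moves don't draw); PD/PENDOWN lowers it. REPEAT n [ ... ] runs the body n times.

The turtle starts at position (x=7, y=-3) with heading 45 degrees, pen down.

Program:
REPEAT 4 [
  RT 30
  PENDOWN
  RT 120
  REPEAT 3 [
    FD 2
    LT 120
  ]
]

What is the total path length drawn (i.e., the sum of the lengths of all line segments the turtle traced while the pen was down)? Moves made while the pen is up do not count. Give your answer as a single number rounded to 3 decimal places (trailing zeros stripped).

Answer: 24

Derivation:
Executing turtle program step by step:
Start: pos=(7,-3), heading=45, pen down
REPEAT 4 [
  -- iteration 1/4 --
  RT 30: heading 45 -> 15
  PD: pen down
  RT 120: heading 15 -> 255
  REPEAT 3 [
    -- iteration 1/3 --
    FD 2: (7,-3) -> (6.482,-4.932) [heading=255, draw]
    LT 120: heading 255 -> 15
    -- iteration 2/3 --
    FD 2: (6.482,-4.932) -> (8.414,-4.414) [heading=15, draw]
    LT 120: heading 15 -> 135
    -- iteration 3/3 --
    FD 2: (8.414,-4.414) -> (7,-3) [heading=135, draw]
    LT 120: heading 135 -> 255
  ]
  -- iteration 2/4 --
  RT 30: heading 255 -> 225
  PD: pen down
  RT 120: heading 225 -> 105
  REPEAT 3 [
    -- iteration 1/3 --
    FD 2: (7,-3) -> (6.482,-1.068) [heading=105, draw]
    LT 120: heading 105 -> 225
    -- iteration 2/3 --
    FD 2: (6.482,-1.068) -> (5.068,-2.482) [heading=225, draw]
    LT 120: heading 225 -> 345
    -- iteration 3/3 --
    FD 2: (5.068,-2.482) -> (7,-3) [heading=345, draw]
    LT 120: heading 345 -> 105
  ]
  -- iteration 3/4 --
  RT 30: heading 105 -> 75
  PD: pen down
  RT 120: heading 75 -> 315
  REPEAT 3 [
    -- iteration 1/3 --
    FD 2: (7,-3) -> (8.414,-4.414) [heading=315, draw]
    LT 120: heading 315 -> 75
    -- iteration 2/3 --
    FD 2: (8.414,-4.414) -> (8.932,-2.482) [heading=75, draw]
    LT 120: heading 75 -> 195
    -- iteration 3/3 --
    FD 2: (8.932,-2.482) -> (7,-3) [heading=195, draw]
    LT 120: heading 195 -> 315
  ]
  -- iteration 4/4 --
  RT 30: heading 315 -> 285
  PD: pen down
  RT 120: heading 285 -> 165
  REPEAT 3 [
    -- iteration 1/3 --
    FD 2: (7,-3) -> (5.068,-2.482) [heading=165, draw]
    LT 120: heading 165 -> 285
    -- iteration 2/3 --
    FD 2: (5.068,-2.482) -> (5.586,-4.414) [heading=285, draw]
    LT 120: heading 285 -> 45
    -- iteration 3/3 --
    FD 2: (5.586,-4.414) -> (7,-3) [heading=45, draw]
    LT 120: heading 45 -> 165
  ]
]
Final: pos=(7,-3), heading=165, 12 segment(s) drawn

Segment lengths:
  seg 1: (7,-3) -> (6.482,-4.932), length = 2
  seg 2: (6.482,-4.932) -> (8.414,-4.414), length = 2
  seg 3: (8.414,-4.414) -> (7,-3), length = 2
  seg 4: (7,-3) -> (6.482,-1.068), length = 2
  seg 5: (6.482,-1.068) -> (5.068,-2.482), length = 2
  seg 6: (5.068,-2.482) -> (7,-3), length = 2
  seg 7: (7,-3) -> (8.414,-4.414), length = 2
  seg 8: (8.414,-4.414) -> (8.932,-2.482), length = 2
  seg 9: (8.932,-2.482) -> (7,-3), length = 2
  seg 10: (7,-3) -> (5.068,-2.482), length = 2
  seg 11: (5.068,-2.482) -> (5.586,-4.414), length = 2
  seg 12: (5.586,-4.414) -> (7,-3), length = 2
Total = 24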